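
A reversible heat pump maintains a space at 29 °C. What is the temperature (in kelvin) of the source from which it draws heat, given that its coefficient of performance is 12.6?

T_C ≈ 278 K

T_H = 29 °C → 29 + 273.15 = 302.15 K.
COP_HP = T_H/(T_H − T_C) ⇒ T_C = T_H·(COP_HP − 1)/COP_HP = 302.15 × (12.6 − 1)/12.6 = 278 K.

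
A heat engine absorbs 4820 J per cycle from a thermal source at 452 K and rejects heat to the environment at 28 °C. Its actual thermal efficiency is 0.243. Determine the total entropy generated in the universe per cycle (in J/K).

ΔS_univ ≈ 1.45 J/K

T_C = 28 °C → 28 + 273.15 = 301.15 K.
W = η·Q_H = 0.243 × 4820 = 1171 J, so Q_C = Q_H − W = 3649 J.
Entropy balance on the reservoirs: −Q_H/T_H = -10.66 J/K, +Q_C/T_C = 12.12 J/K.
ΔS_univ = −Q_H/T_H + Q_C/T_C = 1.45 J/K (> 0, since η = 0.243 < η_Carnot = 0.334).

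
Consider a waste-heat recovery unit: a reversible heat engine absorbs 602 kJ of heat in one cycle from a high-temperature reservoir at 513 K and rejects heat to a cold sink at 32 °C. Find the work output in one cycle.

T_C = 32 °C → 32 + 273.15 = 305.15 K.
For a reversible engine, η = 1 − T_C/T_H = 1 − 305.15/513.00 = 0.4052.
W = η·Q_H = 0.4052 × 602 = 244 kJ.

W ≈ 244 kJ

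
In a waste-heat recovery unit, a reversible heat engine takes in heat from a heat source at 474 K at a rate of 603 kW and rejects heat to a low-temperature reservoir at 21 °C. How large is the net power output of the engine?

T_C = 21 °C → 21 + 273.15 = 294.15 K.
η_rev = 1 − T_C/T_H = 1 − 294.15/474.00 = 0.3794.
W = η·Q_H = 0.3794 × 603 = 229 kW.

Ẇ ≈ 229 kW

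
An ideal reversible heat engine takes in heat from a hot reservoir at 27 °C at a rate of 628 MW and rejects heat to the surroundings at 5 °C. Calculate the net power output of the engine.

T_H = 27 °C → 27 + 273.15 = 300.15 K.
T_C = 5 °C → 5 + 273.15 = 278.15 K.
The Carnot efficiency is η = 1 − T_C/T_H = 1 − 278.15/300.15 = 0.0733.
W = η·Q_H = 0.0733 × 628 = 46.0 MW.

Ẇ ≈ 46.0 MW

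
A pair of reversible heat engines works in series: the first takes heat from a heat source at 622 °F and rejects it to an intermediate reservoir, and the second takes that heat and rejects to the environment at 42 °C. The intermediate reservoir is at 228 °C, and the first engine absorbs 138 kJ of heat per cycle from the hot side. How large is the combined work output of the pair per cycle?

W_total ≈ 65.63 kJ

T_H = 622 °F → (622 − 32) × 5/9 = 327.78 °C = 600.93 K.
T_C = 42 °C → 42 + 273.15 = 315.15 K.
Two reversible stages in series are equivalent to a single Carnot engine between T_H and T_C, so η_total = 1 − T_C/T_H = 1 − 315.15/600.93 = 0.4756.
W_total = η_total · Q_H = 0.4756 × 138 = 65.63 kJ.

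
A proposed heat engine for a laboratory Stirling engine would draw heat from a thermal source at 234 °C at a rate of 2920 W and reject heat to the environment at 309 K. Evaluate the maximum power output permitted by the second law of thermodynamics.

T_H = 234 °C → 234 + 273.15 = 507.15 K.
The second-law ceiling is the Carnot efficiency, η_max = 1 − T_C/T_H = 1 − 309.00/507.15 = 0.3907.
W_max = η_max · Q_H = 0.3907 × 2920 = 1141 W.

Ẇ_max ≈ 1141 W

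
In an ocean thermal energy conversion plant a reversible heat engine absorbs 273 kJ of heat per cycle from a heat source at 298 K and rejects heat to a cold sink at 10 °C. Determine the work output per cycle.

T_C = 10 °C → 10 + 273.15 = 283.15 K.
Carnot efficiency: η = 1 − T_C/T_H = 1 − 283.15/298.00 = 0.0498.
W = η·Q_H = 0.0498 × 273 = 13.6 kJ.

W ≈ 13.6 kJ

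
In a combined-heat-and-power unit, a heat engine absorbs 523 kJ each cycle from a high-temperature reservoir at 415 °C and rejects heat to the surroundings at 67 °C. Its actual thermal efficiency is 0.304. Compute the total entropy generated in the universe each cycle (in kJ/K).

ΔS_univ ≈ 0.310 kJ/K

T_H = 415 °C → 415 + 273.15 = 688.15 K.
T_C = 67 °C → 67 + 273.15 = 340.15 K.
W = η·Q_H = 0.304 × 523 = 159.0 kJ, so Q_C = Q_H − W = 364.0 kJ.
The hot reservoir loses entropy Q_H/T_H = 523/688.15 = 0.7600 kJ/K; the cold reservoir gains Q_C/T_C = 364.0/340.15 = 1.070 kJ/K.
ΔS_univ = −Q_H/T_H + Q_C/T_C = 0.310 kJ/K (> 0, since η = 0.304 < η_Carnot = 0.506).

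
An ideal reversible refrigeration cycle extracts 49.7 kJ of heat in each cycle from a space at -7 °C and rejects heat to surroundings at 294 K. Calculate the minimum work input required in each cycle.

T_C = -7 °C → -7 + 273.15 = 266.15 K.
COP_R = T_C/(T_H − T_C) = 266.15/27.85 = 9.5566.
W = Q_C/COP_R = 49.7/9.5566 = 5.20 kJ.

W_in ≈ 5.20 kJ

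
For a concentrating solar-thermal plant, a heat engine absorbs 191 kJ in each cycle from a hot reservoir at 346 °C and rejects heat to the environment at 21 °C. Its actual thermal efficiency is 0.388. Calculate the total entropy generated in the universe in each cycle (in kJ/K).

ΔS_univ ≈ 0.0889 kJ/K

T_H = 346 °C → 346 + 273.15 = 619.15 K.
T_C = 21 °C → 21 + 273.15 = 294.15 K.
W = η·Q_H = 0.388 × 191 = 74.11 kJ, so Q_C = Q_H − W = 116.9 kJ.
Reservoir entropy changes: ΔS_H = −Q_H/T_H = −191/619.15 = -0.3085 kJ/K and ΔS_C = +Q_C/T_C = 116.9/294.15 = 0.3974 kJ/K.
ΔS_univ = −Q_H/T_H + Q_C/T_C = 0.0889 kJ/K (> 0, since η = 0.388 < η_Carnot = 0.525).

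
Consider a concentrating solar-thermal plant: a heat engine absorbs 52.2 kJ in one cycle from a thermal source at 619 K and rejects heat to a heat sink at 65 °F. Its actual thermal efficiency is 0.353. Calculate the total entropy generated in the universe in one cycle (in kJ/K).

ΔS_univ ≈ 0.03154 kJ/K

T_C = 65 °F → (65 − 32) × 5/9 = 18.33 °C = 291.48 K.
W = η·Q_H = 0.353 × 52.2 = 18.43 kJ, so Q_C = Q_H − W = 33.77 kJ.
Reservoir entropy changes: ΔS_H = −Q_H/T_H = −52.2/619.00 = -0.08433 kJ/K and ΔS_C = +Q_C/T_C = 33.77/291.48 = 0.1159 kJ/K.
ΔS_univ = −Q_H/T_H + Q_C/T_C = 0.03154 kJ/K (> 0, since η = 0.353 < η_Carnot = 0.529).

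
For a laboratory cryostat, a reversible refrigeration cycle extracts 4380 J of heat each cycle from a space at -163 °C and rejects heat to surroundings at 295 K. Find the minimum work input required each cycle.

T_C = -163 °C → -163 + 273.15 = 110.15 K.
The reversible coefficient of performance is COP_R = T_C/(T_H − T_C) = 110.15/184.85 = 0.5959.
W = Q_C/COP_R = 4380/0.5959 = 7350 J.

W_in ≈ 7350 J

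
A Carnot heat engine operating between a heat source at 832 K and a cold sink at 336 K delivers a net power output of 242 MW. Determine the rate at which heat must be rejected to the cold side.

Q̇_C ≈ 163.9 MW

η_rev = 1 − T_C/T_H = 1 − 336.00/832.00 = 0.5962.
Since Q_C/Q_H = T_C/T_H and Q_H = W/η, Q_C = W·T_C/(T_H − T_C) = 242 × 336.00/496.00 = 163.9 MW.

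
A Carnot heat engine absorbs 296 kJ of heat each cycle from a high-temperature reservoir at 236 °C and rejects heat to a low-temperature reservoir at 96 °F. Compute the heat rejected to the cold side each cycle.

Q_C ≈ 179 kJ

T_H = 236 °C → 236 + 273.15 = 509.15 K.
T_C = 96 °F → (96 − 32) × 5/9 = 35.56 °C = 308.71 K.
Since the cycle is reversible, η = 1 − T_C/T_H = 1 − 308.71/509.15 = 0.3937.
For a reversible cycle Q_C/Q_H = T_C/T_H, so Q_C = 296 × 308.71/509.15 = 179 kJ.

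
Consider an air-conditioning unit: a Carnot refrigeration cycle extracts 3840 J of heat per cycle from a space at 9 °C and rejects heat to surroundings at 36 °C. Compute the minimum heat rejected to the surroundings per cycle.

Q_H ≈ 4210 J

T_H = 36 °C → 36 + 273.15 = 309.15 K.
T_C = 9 °C → 9 + 273.15 = 282.15 K.
For a reversible cycle Q_H/Q_C = T_H/T_C, so Q_H = Q_C·T_H/T_C = 3840 × 309.15/282.15 = 4210 J.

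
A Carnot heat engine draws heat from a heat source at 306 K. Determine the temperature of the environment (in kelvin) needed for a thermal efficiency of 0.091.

T_C ≈ 278 K

From η = 1 − T_C/T_H, T_C = T_H·(1 − η) = 306.00 × (1 − 0.091) = 278 K.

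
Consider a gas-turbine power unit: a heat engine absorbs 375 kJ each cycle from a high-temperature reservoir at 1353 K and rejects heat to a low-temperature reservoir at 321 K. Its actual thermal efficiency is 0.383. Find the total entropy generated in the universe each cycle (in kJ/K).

W = η·Q_H = 0.383 × 375 = 143.6 kJ, so Q_C = Q_H − W = 231.4 kJ.
The hot reservoir loses entropy Q_H/T_H = 375/1353.00 = 0.2772 kJ/K; the cold reservoir gains Q_C/T_C = 231.4/321.00 = 0.7208 kJ/K.
ΔS_univ = −Q_H/T_H + Q_C/T_C = 0.444 kJ/K (> 0, since η = 0.383 < η_Carnot = 0.763).

ΔS_univ ≈ 0.444 kJ/K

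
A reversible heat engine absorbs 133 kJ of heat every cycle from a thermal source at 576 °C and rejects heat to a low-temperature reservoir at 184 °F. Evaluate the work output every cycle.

T_H = 576 °C → 576 + 273.15 = 849.15 K.
T_C = 184 °F → (184 − 32) × 5/9 = 84.44 °C = 357.59 K.
η_rev = 1 − T_C/T_H = 1 − 357.59/849.15 = 0.5789.
W = η·Q_H = 0.5789 × 133 = 77.0 kJ.

W ≈ 77.0 kJ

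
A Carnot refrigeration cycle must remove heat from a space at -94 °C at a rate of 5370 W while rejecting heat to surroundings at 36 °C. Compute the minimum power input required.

T_H = 36 °C → 36 + 273.15 = 309.15 K.
T_C = -94 °C → -94 + 273.15 = 179.15 K.
The reversible coefficient of performance is COP_R = T_C/(T_H − T_C) = 179.15/130.00 = 1.3781.
W = Q_C/COP_R = 5370/1.3781 = 3900 W.

Ẇ_in ≈ 3900 W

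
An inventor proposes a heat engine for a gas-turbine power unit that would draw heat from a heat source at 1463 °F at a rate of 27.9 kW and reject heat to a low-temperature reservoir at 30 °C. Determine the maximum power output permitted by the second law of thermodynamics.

T_H = 1463 °F → (1463 − 32) × 5/9 = 795.00 °C = 1068.15 K.
T_C = 30 °C → 30 + 273.15 = 303.15 K.
By the Carnot theorem, η_max = 1 − T_C/T_H = 1 − 303.15/1068.15 = 0.7162.
W_max = η_max · Q_H = 0.7162 × 27.9 = 19.98 kW.

Ẇ_max ≈ 19.98 kW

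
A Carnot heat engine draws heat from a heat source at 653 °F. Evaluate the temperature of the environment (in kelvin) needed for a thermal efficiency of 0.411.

T_C ≈ 364.1 K

T_H = 653 °F → (653 − 32) × 5/9 = 345.00 °C = 618.15 K.
From η = 1 − T_C/T_H, T_C = T_H·(1 − η) = 618.15 × (1 − 0.411) = 364.1 K.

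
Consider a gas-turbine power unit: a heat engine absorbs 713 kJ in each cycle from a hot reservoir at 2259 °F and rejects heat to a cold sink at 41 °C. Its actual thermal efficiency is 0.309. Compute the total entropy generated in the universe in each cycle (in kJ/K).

ΔS_univ ≈ 1.10 kJ/K

T_H = 2259 °F → (2259 − 32) × 5/9 = 1237.22 °C = 1510.37 K.
T_C = 41 °C → 41 + 273.15 = 314.15 K.
W = η·Q_H = 0.309 × 713 = 220.3 kJ, so Q_C = Q_H − W = 492.7 kJ.
The hot reservoir loses entropy Q_H/T_H = 713/1510.37 = 0.4721 kJ/K; the cold reservoir gains Q_C/T_C = 492.7/314.15 = 1.568 kJ/K.
ΔS_univ = −Q_H/T_H + Q_C/T_C = 1.10 kJ/K (> 0, since η = 0.309 < η_Carnot = 0.792).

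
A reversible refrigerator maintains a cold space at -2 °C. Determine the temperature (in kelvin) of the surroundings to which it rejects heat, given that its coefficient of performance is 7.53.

T_H ≈ 307 K

T_C = -2 °C → -2 + 273.15 = 271.15 K.
COP_R = T_C/(T_H − T_C) ⇒ T_H = T_C·(1 + 1/COP_R) = 271.15 × (1 + 1/7.53) = 307 K.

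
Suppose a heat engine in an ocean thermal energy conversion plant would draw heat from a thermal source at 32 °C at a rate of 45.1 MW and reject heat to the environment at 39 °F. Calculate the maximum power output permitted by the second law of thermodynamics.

T_H = 32 °C → 32 + 273.15 = 305.15 K.
T_C = 39 °F → (39 − 32) × 5/9 = 3.89 °C = 277.04 K.
The upper bound on efficiency is η_max = 1 − T_C/T_H = 1 − 277.04/305.15 = 0.0921.
W_max = η_max · Q_H = 0.0921 × 45.1 = 4.15 MW.

Ẇ_max ≈ 4.15 MW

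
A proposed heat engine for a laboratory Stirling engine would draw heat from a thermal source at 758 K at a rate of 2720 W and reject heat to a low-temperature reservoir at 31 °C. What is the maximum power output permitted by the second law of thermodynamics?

T_C = 31 °C → 31 + 273.15 = 304.15 K.
By the Carnot theorem, η_max = 1 − T_C/T_H = 1 − 304.15/758.00 = 0.5987.
W_max = η_max · Q_H = 0.5987 × 2720 = 1629 W.

Ẇ_max ≈ 1629 W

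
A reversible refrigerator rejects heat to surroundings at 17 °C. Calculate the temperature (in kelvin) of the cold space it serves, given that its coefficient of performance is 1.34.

T_C ≈ 166 K

T_H = 17 °C → 17 + 273.15 = 290.15 K.
COP_R = T_C/(T_H − T_C) ⇒ T_C = T_H·COP_R/(1 + COP_R) = 290.15 × 1.34/(1 + 1.34) = 166 K.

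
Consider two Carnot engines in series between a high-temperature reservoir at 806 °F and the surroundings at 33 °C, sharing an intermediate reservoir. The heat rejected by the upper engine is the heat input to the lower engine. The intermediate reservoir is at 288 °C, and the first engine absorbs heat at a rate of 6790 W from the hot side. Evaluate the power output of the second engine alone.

Ẇ₂ ≈ 2460 W

T_H = 806 °F → (806 − 32) × 5/9 = 430.00 °C = 703.15 K.
T_C = 33 °C → 33 + 273.15 = 306.15 K.
T_m = 288 °C → 288 + 273.15 = 561.15 K.
Heat entering the second stage: Q_m = Q_H·(T_m/T_H) = 6790 × 561.15/703.15 = 5420 W.
Second-stage efficiency η₂ = 1 − T_C/T_m = 1 − 306.15/561.15 = 0.4544, so W₂ = η₂·Q_m = 2460 W.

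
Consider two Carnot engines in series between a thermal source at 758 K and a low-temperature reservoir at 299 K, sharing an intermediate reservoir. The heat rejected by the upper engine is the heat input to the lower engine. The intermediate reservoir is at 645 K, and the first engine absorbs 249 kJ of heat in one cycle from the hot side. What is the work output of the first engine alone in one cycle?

W₁ ≈ 37.1 kJ

First-stage efficiency η₁ = 1 − T_m/T_H = 1 − 645.00/758.00 = 0.1491.
W₁ = η₁·Q_H = 0.1491 × 249 = 37.1 kJ.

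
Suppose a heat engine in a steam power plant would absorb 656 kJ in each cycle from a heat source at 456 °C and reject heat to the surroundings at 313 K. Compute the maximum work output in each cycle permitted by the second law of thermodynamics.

T_H = 456 °C → 456 + 273.15 = 729.15 K.
The upper bound on efficiency is η_max = 1 − T_C/T_H = 1 − 313.00/729.15 = 0.5707.
W_max = η_max · Q_H = 0.5707 × 656 = 374 kJ.

W_max ≈ 374 kJ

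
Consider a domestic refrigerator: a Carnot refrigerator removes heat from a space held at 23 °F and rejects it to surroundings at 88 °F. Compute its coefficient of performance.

COP_R ≈ 7.43

T_H = 88 °F → (88 − 32) × 5/9 = 31.11 °C = 304.26 K.
T_C = 23 °F → (23 − 32) × 5/9 = -5.00 °C = 268.15 K.
For a reversible refrigerator, COP_R = T_C/(T_H − T_C) = 268.15/(304.26 − 268.15) = 7.43.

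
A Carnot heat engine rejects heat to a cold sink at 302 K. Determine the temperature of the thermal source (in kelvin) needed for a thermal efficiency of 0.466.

From η = 1 − T_C/T_H, solving for T_H gives T_H = T_C/(1 − η) = 302.00/(1 − 0.466) = 565.5 K.

T_H ≈ 565.5 K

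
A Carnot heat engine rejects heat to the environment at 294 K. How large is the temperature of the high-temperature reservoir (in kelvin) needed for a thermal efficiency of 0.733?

From η = 1 − T_C/T_H, solving for T_H gives T_H = T_C/(1 − η) = 294.00/(1 − 0.733) = 1101 K.

T_H ≈ 1101 K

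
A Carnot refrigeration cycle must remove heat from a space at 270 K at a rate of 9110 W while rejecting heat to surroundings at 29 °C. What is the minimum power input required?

T_H = 29 °C → 29 + 273.15 = 302.15 K.
COP_R = T_C/(T_H − T_C) = 270.00/32.15 = 8.3981.
W = Q_C/COP_R = 9110/8.3981 = 1080 W.

Ẇ_in ≈ 1080 W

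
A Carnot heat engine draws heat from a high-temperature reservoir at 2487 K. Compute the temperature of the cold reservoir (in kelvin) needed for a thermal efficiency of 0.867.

T_C ≈ 330.8 K

From η = 1 − T_C/T_H, T_C = T_H·(1 − η) = 2487.00 × (1 − 0.867) = 330.8 K.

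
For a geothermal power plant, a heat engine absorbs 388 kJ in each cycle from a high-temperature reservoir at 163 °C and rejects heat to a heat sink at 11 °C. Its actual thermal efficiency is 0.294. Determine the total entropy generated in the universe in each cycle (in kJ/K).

T_H = 163 °C → 163 + 273.15 = 436.15 K.
T_C = 11 °C → 11 + 273.15 = 284.15 K.
W = η·Q_H = 0.294 × 388 = 114.1 kJ, so Q_C = Q_H − W = 273.9 kJ.
Reservoir entropy changes: ΔS_H = −Q_H/T_H = −388/436.15 = -0.8896 kJ/K and ΔS_C = +Q_C/T_C = 273.9/284.15 = 0.9640 kJ/K.
ΔS_univ = −Q_H/T_H + Q_C/T_C = 0.07442 kJ/K (> 0, since η = 0.294 < η_Carnot = 0.349).

ΔS_univ ≈ 0.07442 kJ/K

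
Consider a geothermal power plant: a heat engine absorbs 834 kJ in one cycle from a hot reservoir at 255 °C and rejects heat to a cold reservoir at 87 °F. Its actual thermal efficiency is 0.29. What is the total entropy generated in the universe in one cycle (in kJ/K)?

ΔS_univ ≈ 0.3706 kJ/K

T_H = 255 °C → 255 + 273.15 = 528.15 K.
T_C = 87 °F → (87 − 32) × 5/9 = 30.56 °C = 303.71 K.
W = η·Q_H = 0.29 × 834 = 241.9 kJ, so Q_C = Q_H − W = 592.1 kJ.
Reservoir entropy changes: ΔS_H = −Q_H/T_H = −834/528.15 = -1.579 kJ/K and ΔS_C = +Q_C/T_C = 592.1/303.71 = 1.950 kJ/K.
ΔS_univ = −Q_H/T_H + Q_C/T_C = 0.3706 kJ/K (> 0, since η = 0.29 < η_Carnot = 0.425).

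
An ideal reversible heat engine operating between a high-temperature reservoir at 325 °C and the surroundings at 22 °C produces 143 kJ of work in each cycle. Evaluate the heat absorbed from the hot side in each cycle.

T_H = 325 °C → 325 + 273.15 = 598.15 K.
T_C = 22 °C → 22 + 273.15 = 295.15 K.
η_rev = 1 − T_C/T_H = 1 − 295.15/598.15 = 0.5066.
Q_H = W/η = 143/0.5066 = 282 kJ.

Q_H ≈ 282 kJ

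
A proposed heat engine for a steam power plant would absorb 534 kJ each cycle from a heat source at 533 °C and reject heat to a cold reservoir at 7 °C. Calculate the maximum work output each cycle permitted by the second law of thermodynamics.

W_max ≈ 348 kJ

T_H = 533 °C → 533 + 273.15 = 806.15 K.
T_C = 7 °C → 7 + 273.15 = 280.15 K.
By the Carnot theorem, η_max = 1 − T_C/T_H = 1 − 280.15/806.15 = 0.6525.
W_max = η_max · Q_H = 0.6525 × 534 = 348 kJ.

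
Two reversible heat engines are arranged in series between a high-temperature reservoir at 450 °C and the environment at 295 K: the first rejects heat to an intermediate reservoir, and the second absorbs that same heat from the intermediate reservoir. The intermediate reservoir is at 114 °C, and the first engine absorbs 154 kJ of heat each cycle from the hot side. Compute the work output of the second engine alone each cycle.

W₂ ≈ 19.6 kJ

T_H = 450 °C → 450 + 273.15 = 723.15 K.
T_m = 114 °C → 114 + 273.15 = 387.15 K.
Heat entering the second stage: Q_m = Q_H·(T_m/T_H) = 154 × 387.15/723.15 = 82.4 kJ.
Second-stage efficiency η₂ = 1 − T_C/T_m = 1 − 295.00/387.15 = 0.2380, so W₂ = η₂·Q_m = 19.6 kJ.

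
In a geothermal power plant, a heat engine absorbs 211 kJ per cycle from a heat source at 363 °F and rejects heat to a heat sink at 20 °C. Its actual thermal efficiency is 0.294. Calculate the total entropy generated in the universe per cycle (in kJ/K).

ΔS_univ ≈ 0.0465 kJ/K

T_H = 363 °F → (363 − 32) × 5/9 = 183.89 °C = 457.04 K.
T_C = 20 °C → 20 + 273.15 = 293.15 K.
W = η·Q_H = 0.294 × 211 = 62.03 kJ, so Q_C = Q_H − W = 149.0 kJ.
Reservoir entropy changes: ΔS_H = −Q_H/T_H = −211/457.04 = -0.4617 kJ/K and ΔS_C = +Q_C/T_C = 149.0/293.15 = 0.5082 kJ/K.
ΔS_univ = −Q_H/T_H + Q_C/T_C = 0.0465 kJ/K (> 0, since η = 0.294 < η_Carnot = 0.359).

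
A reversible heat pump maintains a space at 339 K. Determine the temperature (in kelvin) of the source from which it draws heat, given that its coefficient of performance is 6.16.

COP_HP = T_H/(T_H − T_C) ⇒ T_C = T_H·(COP_HP − 1)/COP_HP = 339.00 × (6.16 − 1)/6.16 = 284 K.

T_C ≈ 284 K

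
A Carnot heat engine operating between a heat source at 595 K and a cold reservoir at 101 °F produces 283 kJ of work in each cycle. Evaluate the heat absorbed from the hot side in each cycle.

T_C = 101 °F → (101 − 32) × 5/9 = 38.33 °C = 311.48 K.
For a reversible engine, η = 1 − T_C/T_H = 1 − 311.48/595.00 = 0.4765.
Q_H = W/η = 283/0.4765 = 594 kJ.

Q_H ≈ 594 kJ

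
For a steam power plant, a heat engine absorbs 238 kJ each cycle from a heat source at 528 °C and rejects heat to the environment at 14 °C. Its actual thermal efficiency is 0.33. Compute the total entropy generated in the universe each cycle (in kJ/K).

T_H = 528 °C → 528 + 273.15 = 801.15 K.
T_C = 14 °C → 14 + 273.15 = 287.15 K.
W = η·Q_H = 0.33 × 238 = 78.54 kJ, so Q_C = Q_H − W = 159.5 kJ.
Entropy balance on the reservoirs: −Q_H/T_H = -0.2971 kJ/K, +Q_C/T_C = 0.5553 kJ/K.
ΔS_univ = −Q_H/T_H + Q_C/T_C = 0.258 kJ/K (> 0, since η = 0.33 < η_Carnot = 0.642).

ΔS_univ ≈ 0.258 kJ/K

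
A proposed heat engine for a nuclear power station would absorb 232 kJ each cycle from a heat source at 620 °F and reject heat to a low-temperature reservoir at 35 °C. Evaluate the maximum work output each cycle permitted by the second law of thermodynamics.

W_max ≈ 112.8 kJ

T_H = 620 °F → (620 − 32) × 5/9 = 326.67 °C = 599.82 K.
T_C = 35 °C → 35 + 273.15 = 308.15 K.
No engine can exceed the Carnot limit: η_max = 1 − T_C/T_H = 1 − 308.15/599.82 = 0.4863.
W_max = η_max · Q_H = 0.4863 × 232 = 112.8 kJ.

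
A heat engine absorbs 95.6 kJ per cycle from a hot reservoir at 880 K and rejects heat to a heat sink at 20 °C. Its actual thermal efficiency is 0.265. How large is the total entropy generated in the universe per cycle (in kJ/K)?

ΔS_univ ≈ 0.1311 kJ/K

T_C = 20 °C → 20 + 273.15 = 293.15 K.
W = η·Q_H = 0.265 × 95.6 = 25.33 kJ, so Q_C = Q_H − W = 70.27 kJ.
The hot reservoir loses entropy Q_H/T_H = 95.6/880.00 = 0.1086 kJ/K; the cold reservoir gains Q_C/T_C = 70.27/293.15 = 0.2397 kJ/K.
ΔS_univ = −Q_H/T_H + Q_C/T_C = 0.1311 kJ/K (> 0, since η = 0.265 < η_Carnot = 0.667).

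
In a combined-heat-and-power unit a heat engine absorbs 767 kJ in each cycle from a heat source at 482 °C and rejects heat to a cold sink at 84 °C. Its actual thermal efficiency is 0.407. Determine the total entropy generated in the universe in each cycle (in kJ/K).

T_H = 482 °C → 482 + 273.15 = 755.15 K.
T_C = 84 °C → 84 + 273.15 = 357.15 K.
W = η·Q_H = 0.407 × 767 = 312.2 kJ, so Q_C = Q_H − W = 454.8 kJ.
Entropy balance on the reservoirs: −Q_H/T_H = -1.016 kJ/K, +Q_C/T_C = 1.274 kJ/K.
ΔS_univ = −Q_H/T_H + Q_C/T_C = 0.2578 kJ/K (> 0, since η = 0.407 < η_Carnot = 0.527).

ΔS_univ ≈ 0.2578 kJ/K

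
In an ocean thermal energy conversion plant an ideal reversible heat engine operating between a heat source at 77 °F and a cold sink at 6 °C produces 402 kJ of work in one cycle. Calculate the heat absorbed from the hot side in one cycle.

T_H = 77 °F → (77 − 32) × 5/9 = 25.00 °C = 298.15 K.
T_C = 6 °C → 6 + 273.15 = 279.15 K.
For a reversible engine, η = 1 − T_C/T_H = 1 − 279.15/298.15 = 0.0637.
Q_H = W/η = 402/0.0637 = 6310 kJ.

Q_H ≈ 6310 kJ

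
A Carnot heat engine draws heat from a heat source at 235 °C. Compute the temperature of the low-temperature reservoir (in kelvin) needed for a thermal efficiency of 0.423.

T_H = 235 °C → 235 + 273.15 = 508.15 K.
From η = 1 − T_C/T_H, T_C = T_H·(1 − η) = 508.15 × (1 − 0.423) = 293 K.

T_C ≈ 293 K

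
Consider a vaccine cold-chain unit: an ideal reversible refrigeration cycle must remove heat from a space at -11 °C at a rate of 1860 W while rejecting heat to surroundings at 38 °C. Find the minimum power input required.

T_H = 38 °C → 38 + 273.15 = 311.15 K.
T_C = -11 °C → -11 + 273.15 = 262.15 K.
Carnot COP: COP_R = T_C/(T_H − T_C) = 262.15/49.00 = 5.3500.
W = Q_C/COP_R = 1860/5.3500 = 348 W.

Ẇ_in ≈ 348 W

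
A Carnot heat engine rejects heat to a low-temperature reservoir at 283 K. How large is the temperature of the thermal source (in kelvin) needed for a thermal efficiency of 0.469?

From η = 1 − T_C/T_H, solving for T_H gives T_H = T_C/(1 − η) = 283.00/(1 − 0.469) = 533.0 K.

T_H ≈ 533.0 K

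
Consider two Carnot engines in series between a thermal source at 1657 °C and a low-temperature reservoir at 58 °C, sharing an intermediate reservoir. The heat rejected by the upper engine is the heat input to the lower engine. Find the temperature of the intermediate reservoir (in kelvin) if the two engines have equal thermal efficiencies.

T_H = 1657 °C → 1657 + 273.15 = 1930.15 K.
T_C = 58 °C → 58 + 273.15 = 331.15 K.
Equal efficiencies require 1 − T_m/T_H = 1 − T_C/T_m, i.e. T_m/T_H = T_C/T_m, so T_m = √(T_H·T_C) = √(1930.15 × 331.15) = 799 K.

T_m ≈ 799 K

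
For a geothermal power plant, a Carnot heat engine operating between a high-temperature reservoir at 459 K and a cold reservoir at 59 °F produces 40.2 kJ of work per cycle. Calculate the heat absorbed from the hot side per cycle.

Q_H ≈ 108 kJ

T_C = 59 °F → (59 − 32) × 5/9 = 15.00 °C = 288.15 K.
Since the cycle is reversible, η = 1 − T_C/T_H = 1 − 288.15/459.00 = 0.3722.
Q_H = W/η = 40.2/0.3722 = 108 kJ.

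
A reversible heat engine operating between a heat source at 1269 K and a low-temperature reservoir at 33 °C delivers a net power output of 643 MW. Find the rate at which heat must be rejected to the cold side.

Q̇_C ≈ 204.4 MW

T_C = 33 °C → 33 + 273.15 = 306.15 K.
The Carnot efficiency is η = 1 − T_C/T_H = 1 − 306.15/1269.00 = 0.7587.
Since Q_C/Q_H = T_C/T_H and Q_H = W/η, Q_C = W·T_C/(T_H − T_C) = 643 × 306.15/962.85 = 204.4 MW.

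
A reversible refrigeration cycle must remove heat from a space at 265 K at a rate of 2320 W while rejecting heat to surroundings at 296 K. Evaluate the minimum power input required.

Ẇ_in ≈ 271.4 W

For a reversible refrigerator, COP_R = T_C/(T_H − T_C) = 265.00/31.00 = 8.5484.
W = Q_C/COP_R = 2320/8.5484 = 271.4 W.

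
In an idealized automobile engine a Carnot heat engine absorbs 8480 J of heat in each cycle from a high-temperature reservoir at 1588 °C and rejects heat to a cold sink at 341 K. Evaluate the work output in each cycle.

T_H = 1588 °C → 1588 + 273.15 = 1861.15 K.
For a reversible engine, η = 1 − T_C/T_H = 1 − 341.00/1861.15 = 0.8168.
W = η·Q_H = 0.8168 × 8480 = 6930 J.

W ≈ 6930 J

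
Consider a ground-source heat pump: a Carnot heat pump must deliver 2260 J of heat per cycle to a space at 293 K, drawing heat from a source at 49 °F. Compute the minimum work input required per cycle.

W_in ≈ 80.3 J

T_C = 49 °F → (49 − 32) × 5/9 = 9.44 °C = 282.59 K.
Reversible heating COP: COP_HP = T_H/(T_H − T_C) = 293.00/10.41 = 28.1580.
W = Q_H/COP_HP = 2260/28.1580 = 80.3 J.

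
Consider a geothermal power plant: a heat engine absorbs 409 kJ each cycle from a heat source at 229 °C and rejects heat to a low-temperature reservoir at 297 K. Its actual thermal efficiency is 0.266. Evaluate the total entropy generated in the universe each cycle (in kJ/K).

ΔS_univ ≈ 0.196 kJ/K

T_H = 229 °C → 229 + 273.15 = 502.15 K.
W = η·Q_H = 0.266 × 409 = 108.8 kJ, so Q_C = Q_H − W = 300.2 kJ.
Reservoir entropy changes: ΔS_H = −Q_H/T_H = −409/502.15 = -0.8145 kJ/K and ΔS_C = +Q_C/T_C = 300.2/297.00 = 1.011 kJ/K.
ΔS_univ = −Q_H/T_H + Q_C/T_C = 0.196 kJ/K (> 0, since η = 0.266 < η_Carnot = 0.409).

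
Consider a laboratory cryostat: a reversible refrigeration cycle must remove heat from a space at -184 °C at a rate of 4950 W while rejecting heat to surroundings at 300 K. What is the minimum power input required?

Ẇ_in ≈ 11700 W

T_C = -184 °C → -184 + 273.15 = 89.15 K.
COP_R = T_C/(T_H − T_C) = 89.15/210.85 = 0.4228.
W = Q_C/COP_R = 4950/0.4228 = 11700 W.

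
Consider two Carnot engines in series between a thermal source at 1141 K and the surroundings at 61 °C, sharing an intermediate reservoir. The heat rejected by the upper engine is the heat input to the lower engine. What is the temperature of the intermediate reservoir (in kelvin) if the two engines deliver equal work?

T_m ≈ 738 K

T_C = 61 °C → 61 + 273.15 = 334.15 K.
For reversible stages Q_m = Q_H·(T_m/T_H). Setting W₁ = Q_H(1 − T_m/T_H) equal to W₂ = Q_m(1 − T_C/T_m) = Q_H·(T_m − T_C)/T_H gives T_H − T_m = T_m − T_C, so T_m = (T_H + T_C)/2 = (1141.00 + 334.15)/2 = 738 K.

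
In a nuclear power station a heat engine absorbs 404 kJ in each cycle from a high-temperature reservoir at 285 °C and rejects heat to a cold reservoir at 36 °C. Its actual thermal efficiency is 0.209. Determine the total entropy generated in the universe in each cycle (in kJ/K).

T_H = 285 °C → 285 + 273.15 = 558.15 K.
T_C = 36 °C → 36 + 273.15 = 309.15 K.
W = η·Q_H = 0.209 × 404 = 84.44 kJ, so Q_C = Q_H − W = 319.6 kJ.
Reservoir entropy changes: ΔS_H = −Q_H/T_H = −404/558.15 = -0.7238 kJ/K and ΔS_C = +Q_C/T_C = 319.6/309.15 = 1.034 kJ/K.
ΔS_univ = −Q_H/T_H + Q_C/T_C = 0.310 kJ/K (> 0, since η = 0.209 < η_Carnot = 0.446).

ΔS_univ ≈ 0.310 kJ/K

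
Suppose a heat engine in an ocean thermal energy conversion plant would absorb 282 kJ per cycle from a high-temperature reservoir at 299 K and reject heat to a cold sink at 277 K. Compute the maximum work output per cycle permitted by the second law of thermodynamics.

W_max ≈ 20.7 kJ

The second-law ceiling is the Carnot efficiency, η_max = 1 − T_C/T_H = 1 − 277.00/299.00 = 0.0736.
W_max = η_max · Q_H = 0.0736 × 282 = 20.7 kJ.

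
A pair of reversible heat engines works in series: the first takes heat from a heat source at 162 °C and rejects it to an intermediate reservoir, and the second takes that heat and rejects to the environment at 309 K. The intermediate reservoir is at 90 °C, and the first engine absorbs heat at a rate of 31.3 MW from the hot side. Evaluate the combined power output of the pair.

Ẇ_total ≈ 9.07 MW

T_H = 162 °C → 162 + 273.15 = 435.15 K.
Two reversible stages in series are equivalent to a single Carnot engine between T_H and T_C, so η_total = 1 − T_C/T_H = 1 − 309.00/435.15 = 0.2899.
W_total = η_total · Q_H = 0.2899 × 31.3 = 9.07 MW.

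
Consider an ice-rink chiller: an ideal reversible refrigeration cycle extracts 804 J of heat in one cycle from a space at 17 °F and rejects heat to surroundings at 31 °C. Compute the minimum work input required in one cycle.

W_in ≈ 119 J

T_H = 31 °C → 31 + 273.15 = 304.15 K.
T_C = 17 °F → (17 − 32) × 5/9 = -8.33 °C = 264.82 K.
For a reversible refrigerator, COP_R = T_C/(T_H − T_C) = 264.82/39.33 = 6.7326.
W = Q_C/COP_R = 804/6.7326 = 119 J.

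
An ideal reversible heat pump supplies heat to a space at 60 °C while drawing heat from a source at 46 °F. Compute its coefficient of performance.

T_H = 60 °C → 60 + 273.15 = 333.15 K.
T_C = 46 °F → (46 − 32) × 5/9 = 7.78 °C = 280.93 K.
COP_HP = T_H/(T_H − T_C) = 333.15/(333.15 − 280.93) = 6.379.

COP_HP ≈ 6.379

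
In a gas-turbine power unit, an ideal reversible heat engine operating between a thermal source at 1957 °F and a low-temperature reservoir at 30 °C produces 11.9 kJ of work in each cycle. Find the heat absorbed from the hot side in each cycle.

Q_H ≈ 15.4 kJ

T_H = 1957 °F → (1957 − 32) × 5/9 = 1069.44 °C = 1342.59 K.
T_C = 30 °C → 30 + 273.15 = 303.15 K.
For a reversible engine, η = 1 − T_C/T_H = 1 − 303.15/1342.59 = 0.7742.
Q_H = W/η = 11.9/0.7742 = 15.4 kJ.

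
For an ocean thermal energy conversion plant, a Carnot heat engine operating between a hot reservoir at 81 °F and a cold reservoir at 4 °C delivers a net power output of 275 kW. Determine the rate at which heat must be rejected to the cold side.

T_H = 81 °F → (81 − 32) × 5/9 = 27.22 °C = 300.37 K.
T_C = 4 °C → 4 + 273.15 = 277.15 K.
Since the cycle is reversible, η = 1 − T_C/T_H = 1 − 277.15/300.37 = 0.0773.
Since Q_C/Q_H = T_C/T_H and Q_H = W/η, Q_C = W·T_C/(T_H − T_C) = 275 × 277.15/23.22 = 3280 kW.

Q̇_C ≈ 3280 kW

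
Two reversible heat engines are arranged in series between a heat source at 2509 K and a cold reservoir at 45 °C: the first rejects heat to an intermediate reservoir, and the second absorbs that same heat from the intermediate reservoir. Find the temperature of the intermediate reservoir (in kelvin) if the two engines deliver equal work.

T_C = 45 °C → 45 + 273.15 = 318.15 K.
For reversible stages Q_m = Q_H·(T_m/T_H). Setting W₁ = Q_H(1 − T_m/T_H) equal to W₂ = Q_m(1 − T_C/T_m) = Q_H·(T_m − T_C)/T_H gives T_H − T_m = T_m − T_C, so T_m = (T_H + T_C)/2 = (2509.00 + 318.15)/2 = 1410 K.

T_m ≈ 1410 K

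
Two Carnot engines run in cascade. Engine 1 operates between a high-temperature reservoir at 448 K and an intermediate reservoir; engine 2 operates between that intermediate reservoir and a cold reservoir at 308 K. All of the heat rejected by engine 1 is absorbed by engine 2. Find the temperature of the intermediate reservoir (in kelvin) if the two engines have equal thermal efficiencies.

T_m ≈ 371 K

Equal efficiencies require 1 − T_m/T_H = 1 − T_C/T_m, i.e. T_m/T_H = T_C/T_m, so T_m = √(T_H·T_C) = √(448.00 × 308.00) = 371 K.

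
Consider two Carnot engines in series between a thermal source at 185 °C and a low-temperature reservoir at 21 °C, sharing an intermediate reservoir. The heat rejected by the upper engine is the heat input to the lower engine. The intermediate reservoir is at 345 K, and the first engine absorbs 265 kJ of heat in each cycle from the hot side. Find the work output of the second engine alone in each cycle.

T_H = 185 °C → 185 + 273.15 = 458.15 K.
T_C = 21 °C → 21 + 273.15 = 294.15 K.
Heat entering the second stage: Q_m = Q_H·(T_m/T_H) = 265 × 345.00/458.15 = 199.6 kJ.
Second-stage efficiency η₂ = 1 − T_C/T_m = 1 − 294.15/345.00 = 0.1474, so W₂ = η₂·Q_m = 29.41 kJ.

W₂ ≈ 29.41 kJ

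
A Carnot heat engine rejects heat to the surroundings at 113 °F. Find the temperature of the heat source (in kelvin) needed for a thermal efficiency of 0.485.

T_C = 113 °F → (113 − 32) × 5/9 = 45.00 °C = 318.15 K.
From η = 1 − T_C/T_H, solving for T_H gives T_H = T_C/(1 − η) = 318.15/(1 − 0.485) = 618 K.

T_H ≈ 618 K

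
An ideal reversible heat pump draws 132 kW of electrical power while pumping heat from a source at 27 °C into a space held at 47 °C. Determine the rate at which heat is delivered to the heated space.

T_H = 47 °C → 47 + 273.15 = 320.15 K.
T_C = 27 °C → 27 + 273.15 = 300.15 K.
Reversible heating COP: COP_HP = T_H/(T_H − T_C) = 320.15/20.00 = 16.0075.
Q_H = COP_HP · W = 16.0075 × 132 = 2113 kW.

Q̇_H ≈ 2113 kW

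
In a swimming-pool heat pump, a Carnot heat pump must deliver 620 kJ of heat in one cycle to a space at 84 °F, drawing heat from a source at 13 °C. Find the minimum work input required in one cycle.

W_in ≈ 32.62 kJ

T_H = 84 °F → (84 − 32) × 5/9 = 28.89 °C = 302.04 K.
T_C = 13 °C → 13 + 273.15 = 286.15 K.
The Carnot heat-pump COP is COP_HP = T_H/(T_H − T_C) = 302.04/15.89 = 19.0094.
W = Q_H/COP_HP = 620/19.0094 = 32.62 kJ.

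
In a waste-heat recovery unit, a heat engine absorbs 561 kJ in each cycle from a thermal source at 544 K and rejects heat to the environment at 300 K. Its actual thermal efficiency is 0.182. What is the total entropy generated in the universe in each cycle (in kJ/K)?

W = η·Q_H = 0.182 × 561 = 102.1 kJ, so Q_C = Q_H − W = 458.9 kJ.
The hot reservoir loses entropy Q_H/T_H = 561/544.00 = 1.031 kJ/K; the cold reservoir gains Q_C/T_C = 458.9/300.00 = 1.530 kJ/K.
ΔS_univ = −Q_H/T_H + Q_C/T_C = 0.4984 kJ/K (> 0, since η = 0.182 < η_Carnot = 0.449).

ΔS_univ ≈ 0.4984 kJ/K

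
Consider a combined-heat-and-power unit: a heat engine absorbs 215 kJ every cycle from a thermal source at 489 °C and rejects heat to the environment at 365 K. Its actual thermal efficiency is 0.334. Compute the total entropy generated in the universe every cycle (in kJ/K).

T_H = 489 °C → 489 + 273.15 = 762.15 K.
W = η·Q_H = 0.334 × 215 = 71.81 kJ, so Q_C = Q_H − W = 143.2 kJ.
Reservoir entropy changes: ΔS_H = −Q_H/T_H = −215/762.15 = -0.2821 kJ/K and ΔS_C = +Q_C/T_C = 143.2/365.00 = 0.3923 kJ/K.
ΔS_univ = −Q_H/T_H + Q_C/T_C = 0.1102 kJ/K (> 0, since η = 0.334 < η_Carnot = 0.521).

ΔS_univ ≈ 0.1102 kJ/K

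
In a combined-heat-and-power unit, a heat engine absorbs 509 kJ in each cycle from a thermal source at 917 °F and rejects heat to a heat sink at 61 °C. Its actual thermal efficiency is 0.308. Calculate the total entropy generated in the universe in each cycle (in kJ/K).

T_H = 917 °F → (917 − 32) × 5/9 = 491.67 °C = 764.82 K.
T_C = 61 °C → 61 + 273.15 = 334.15 K.
W = η·Q_H = 0.308 × 509 = 156.8 kJ, so Q_C = Q_H − W = 352.2 kJ.
The hot reservoir loses entropy Q_H/T_H = 509/764.82 = 0.6655 kJ/K; the cold reservoir gains Q_C/T_C = 352.2/334.15 = 1.054 kJ/K.
ΔS_univ = −Q_H/T_H + Q_C/T_C = 0.389 kJ/K (> 0, since η = 0.308 < η_Carnot = 0.563).

ΔS_univ ≈ 0.389 kJ/K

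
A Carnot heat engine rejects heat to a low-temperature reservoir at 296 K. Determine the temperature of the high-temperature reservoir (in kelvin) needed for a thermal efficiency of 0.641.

T_H ≈ 824.5 K

From η = 1 − T_C/T_H, solving for T_H gives T_H = T_C/(1 − η) = 296.00/(1 − 0.641) = 824.5 K.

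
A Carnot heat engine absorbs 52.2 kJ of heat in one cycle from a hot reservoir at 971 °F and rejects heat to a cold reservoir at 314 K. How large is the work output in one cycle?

W ≈ 31.6 kJ

T_H = 971 °F → (971 − 32) × 5/9 = 521.67 °C = 794.82 K.
Carnot efficiency: η = 1 − T_C/T_H = 1 − 314.00/794.82 = 0.6049.
W = η·Q_H = 0.6049 × 52.2 = 31.6 kJ.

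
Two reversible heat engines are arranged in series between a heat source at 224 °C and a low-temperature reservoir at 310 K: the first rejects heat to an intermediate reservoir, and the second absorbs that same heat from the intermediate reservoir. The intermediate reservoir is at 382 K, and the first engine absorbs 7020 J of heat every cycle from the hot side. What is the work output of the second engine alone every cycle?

W₂ ≈ 1020 J

T_H = 224 °C → 224 + 273.15 = 497.15 K.
Heat entering the second stage: Q_m = Q_H·(T_m/T_H) = 7020 × 382.00/497.15 = 5390 J.
Second-stage efficiency η₂ = 1 − T_C/T_m = 1 − 310.00/382.00 = 0.1885, so W₂ = η₂·Q_m = 1020 J.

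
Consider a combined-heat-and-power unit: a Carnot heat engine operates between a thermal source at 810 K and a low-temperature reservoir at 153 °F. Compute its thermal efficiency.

T_C = 153 °F → (153 − 32) × 5/9 = 67.22 °C = 340.37 K.
Carnot efficiency: η = 1 − T_C/T_H = 1 − 340.37/810.00 = 0.5798.

η ≈ 0.5798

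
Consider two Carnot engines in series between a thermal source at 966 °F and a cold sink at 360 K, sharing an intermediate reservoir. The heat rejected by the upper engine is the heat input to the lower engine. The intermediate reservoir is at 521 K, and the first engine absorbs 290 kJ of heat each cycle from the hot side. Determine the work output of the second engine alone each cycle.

T_H = 966 °F → (966 − 32) × 5/9 = 518.89 °C = 792.04 K.
Heat entering the second stage: Q_m = Q_H·(T_m/T_H) = 290 × 521.00/792.04 = 191 kJ.
Second-stage efficiency η₂ = 1 − T_C/T_m = 1 − 360.00/521.00 = 0.3090, so W₂ = η₂·Q_m = 58.9 kJ.

W₂ ≈ 58.9 kJ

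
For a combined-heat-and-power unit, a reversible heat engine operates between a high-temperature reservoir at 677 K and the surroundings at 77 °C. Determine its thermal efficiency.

T_C = 77 °C → 77 + 273.15 = 350.15 K.
η_rev = 1 − T_C/T_H = 1 − 350.15/677.00 = 0.483.

η ≈ 0.483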